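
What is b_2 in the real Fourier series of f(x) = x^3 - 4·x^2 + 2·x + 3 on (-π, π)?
b_2 = (1/π) ∫_{-π}^{π} f(x)·sin(2x) dx.
Evaluate the integral (use parity and integration by parts as needed): b_2 = -π^2 - 1/2.

Final answer: -π^2 - 1/2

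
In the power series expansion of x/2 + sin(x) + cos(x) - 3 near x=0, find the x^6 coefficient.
Expand to order 6: x/2 + sin(x) + cos(x) - 3 = -x^6/720 + x^5/120 + x^4/24 - x^3/6 - x^2/2 + 3·x/2 - 2 + O(x^7).
The coefficient of x^6 is -1/720.

Final answer: -1/720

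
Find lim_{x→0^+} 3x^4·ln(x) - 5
The product is a 0·∞ indeterminate form at x → 0⁺.
Rewrite the product as 3·ln(x) / x^(-4) and apply L'Hôpital, or use the standard hierarchy x^(-4) ≫ |ln x| as x → 0⁺.
The indeterminate product → 0, so the limit = -5.

Final answer: -5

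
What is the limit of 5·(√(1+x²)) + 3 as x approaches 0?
Direct substitution at x = 0 gives 8.

Final answer: 8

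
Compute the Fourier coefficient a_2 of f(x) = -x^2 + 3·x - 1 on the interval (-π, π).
a_2 = (1/π) ∫_{-π}^{π} f(x)·cos(2x) dx.
Evaluate the integral (use parity and integration by parts as needed): a_2 = -1.

Final answer: -1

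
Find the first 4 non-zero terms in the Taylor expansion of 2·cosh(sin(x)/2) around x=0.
59·x^6/7680 - 5·x^4/64 + x^2/4 + 2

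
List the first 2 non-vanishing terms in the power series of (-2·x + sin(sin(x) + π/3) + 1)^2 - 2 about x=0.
x·(-3 - 3·√(3)/2) - 2 + (√(3)/2 + 1)^2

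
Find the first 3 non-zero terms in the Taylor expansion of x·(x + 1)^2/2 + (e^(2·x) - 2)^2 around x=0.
x^2 - 7·x/2 + 1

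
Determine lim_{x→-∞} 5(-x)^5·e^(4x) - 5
The product is a 0·∞ indeterminate form at x → -∞.
Rewrite the product as 5(-x)^5 / e^(-4x) (an ∞/∞ form) and apply L'Hôpital, or use the standard hierarchy e^(4|x|) ≫ |(-x)^5| as x → -∞.
The indeterminate product → 0, so the limit = -5.

Final answer: -5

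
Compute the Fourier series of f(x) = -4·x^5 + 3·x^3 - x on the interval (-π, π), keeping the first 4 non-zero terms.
(-998 - 8·π^4 + 166·π^2)·sin(x) + (-23·π^2 + 71/2 + 4·π^4)·sin(2·x) + (-8·π^4/3 - 482/81 + 214·π^2/27)·sin(3·x) + (-4·π^2 + 2 + 2·π^4)·sin(4·x)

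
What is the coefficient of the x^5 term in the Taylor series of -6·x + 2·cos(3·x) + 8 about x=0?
Expand to order 5: -6·x + 2·cos(3·x) + 8 = 27·x^4/4 - 9·x^2 - 6·x + 10 + O(x^6).
The coefficient of x^5 is 0.

Final answer: 0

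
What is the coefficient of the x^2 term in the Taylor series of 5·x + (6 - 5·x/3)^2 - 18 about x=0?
Expand to order 2: 5·x + (6 - 5·x/3)^2 - 18 = 25·x^2/9 - 15·x + 18 + O(x^3).
The coefficient of x^2 is 25/9.

Final answer: 25/9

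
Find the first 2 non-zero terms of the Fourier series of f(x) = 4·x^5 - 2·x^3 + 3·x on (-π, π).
(-164·π^2 + 8·π^4 + 990)·sin(x) + (-4·π^4 - 36 + 22·π^2)·sin(2·x)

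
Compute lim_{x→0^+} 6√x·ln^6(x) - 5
The product is a 0·∞ indeterminate form at x → 0⁺.
Rewrite the product as 6·ln^6(x) / x^(-1/2) and apply L'Hôpital, or use the standard hierarchy x^(-1/2) ≫ |ln x|^6 as x → 0⁺.
The indeterminate product → 0, so the limit = -5.

Final answer: -5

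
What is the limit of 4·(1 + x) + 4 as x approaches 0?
Direct substitution at x = 0 gives 8.

Final answer: 8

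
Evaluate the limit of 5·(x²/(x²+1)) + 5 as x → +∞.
Evaluate the dominant behaviour as x → +∞; each term tends to a finite value or vanishes.
Limit = 10.

Final answer: 10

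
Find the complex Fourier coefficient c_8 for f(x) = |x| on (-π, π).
Compute the real Fourier coefficients first: a_8 = 0, b_8 = 0.
Then c_8 = (a_8 − i·b_8)/2 = 0.

Final answer: 0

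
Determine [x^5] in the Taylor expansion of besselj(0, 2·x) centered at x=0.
Expand to order 5: besselj(0, 2·x) = x^4/4 - x^2 + 1 + O(x^6).
The coefficient of x^5 is 0.

Final answer: 0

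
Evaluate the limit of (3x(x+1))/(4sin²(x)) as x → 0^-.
Both numerator and denominator → 0 as x → 0^-; this is a 0/0 indeterminate form.
Expand each to leading order near x = 0: numerator ~ 3·x, denominator ~ 4·x^2.
The limit of the ratio is -∞.

Final answer: -∞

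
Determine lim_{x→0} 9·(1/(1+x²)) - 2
Direct substitution at x = 0 gives 7.

Final answer: 7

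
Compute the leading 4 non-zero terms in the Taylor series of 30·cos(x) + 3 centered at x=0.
-x^6/24 + 5·x^4/4 - 15·x^2 + 33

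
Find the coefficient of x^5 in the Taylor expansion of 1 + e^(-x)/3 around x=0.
Expand to order 5: 1 + e^(-x)/3 = -x^5/360 + x^4/72 - x^3/18 + x^2/6 - x/3 + 4/3 + O(x^6).
The coefficient of x^5 is -1/360.

Final answer: -1/360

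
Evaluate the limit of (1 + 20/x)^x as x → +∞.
As x → +∞: this is the defining limit (1 + 20/x)^x → e^20.
Limit = e^(20).

Final answer: e^(20)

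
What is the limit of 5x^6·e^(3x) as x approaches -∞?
This is a 0·∞ indeterminate form at x → -∞.
Rewrite the product as 5x^6 / e^(-3x) (an ∞/∞ form) and apply L'Hôpital, or use the standard hierarchy e^(3|x|) ≫ |x^6| as x → -∞.
The indeterminate product → 0, so the limit = 0.

Final answer: 0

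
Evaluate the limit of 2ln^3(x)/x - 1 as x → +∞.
The quotient is an ∞/∞ indeterminate form as x → +∞.
The polynomial denominator x dominates the logarithmic numerator (any positive power of x ≫ ln^3(x) as x → ∞), so the quotient → 0.
Adding the constant: 0 - 1 = -1. Limit = -1.

Final answer: -1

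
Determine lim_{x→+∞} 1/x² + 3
Evaluate the dominant behaviour as x → +∞; each term tends to a finite value or vanishes.
Limit = 3.

Final answer: 3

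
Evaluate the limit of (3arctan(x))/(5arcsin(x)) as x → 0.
Both numerator and denominator → 0 as x → 0; this is a 0/0 indeterminate form.
Expand each to leading order near x = 0: numerator ~ 3·x, denominator ~ 5·x.
The limit of the ratio is 3/5.

Final answer: 3/5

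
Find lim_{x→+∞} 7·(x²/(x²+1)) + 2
Evaluate the dominant behaviour as x → +∞; each term tends to a finite value or vanishes.
Limit = 9.

Final answer: 9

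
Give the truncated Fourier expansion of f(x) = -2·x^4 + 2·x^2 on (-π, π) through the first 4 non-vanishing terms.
(-104 + 16·π^2)·cos(x) + (8 - 4·π^2)·cos(2·x) + (-56/27 + 16·π^2/9)·cos(3·x) - 2·π^4/5 + 2·π^2/3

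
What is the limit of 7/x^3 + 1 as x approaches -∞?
Evaluate the dominant behaviour as x → -∞; each term tends to a finite value or vanishes.
Limit = 1.

Final answer: 1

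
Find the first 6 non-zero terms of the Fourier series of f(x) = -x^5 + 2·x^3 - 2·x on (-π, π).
(-268 - 2·π^4 + 44·π^2)·sin(x) + (-7·π^2 + 25/2 + π^4)·sin(2·x) + (-2·π^4/3 - 260/81 + 76·π^2/27)·sin(3·x) + (-13·π^2/8 + 103/64 + π^4/2)·sin(4·x) + (-2·π^4/5 - 668/625 + 28·π^2/25)·sin(5·x) + (-23·π^2/27 + 131/162 + π^4/3)·sin(6·x)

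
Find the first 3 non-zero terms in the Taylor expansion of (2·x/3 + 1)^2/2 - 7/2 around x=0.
2·x^2/9 + 2·x/3 - 3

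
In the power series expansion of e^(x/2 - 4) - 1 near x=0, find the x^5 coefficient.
Expand to order 5: e^(x/2 - 4) - 1 = x^5·e^(-4)/3840 + x^4·e^(-4)/384 + x^3·e^(-4)/48 + x^2·e^(-4)/8 + x·e^(-4)/2 - 1 + e^(-4) + O(x^6).
The coefficient of x^5 is e^(-4)/3840.

Final answer: e^(-4)/3840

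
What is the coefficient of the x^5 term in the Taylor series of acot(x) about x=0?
Expand to order 5: acot(x) = -x^5/5 + x^3/3 - x + π/2 + O(x^6).
The coefficient of x^5 is -1/5.

Final answer: -1/5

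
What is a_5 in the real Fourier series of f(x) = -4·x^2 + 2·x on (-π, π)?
a_5 = (1/π) ∫_{-π}^{π} f(x)·cos(5x) dx.
Evaluate the integral (use parity and integration by parts as needed): a_5 = 16/25.

Final answer: 16/25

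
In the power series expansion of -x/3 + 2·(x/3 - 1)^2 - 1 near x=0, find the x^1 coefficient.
Expand to order 1: -x/3 + 2·(x/3 - 1)^2 - 1 = 1 - 5·x/3 + O(x^2).
The coefficient of x^1 is -5/3.

Final answer: -5/3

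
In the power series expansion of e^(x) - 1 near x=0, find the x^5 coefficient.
Expand to order 5: e^(x) - 1 = x^5/120 + x^4/24 + x^3/6 + x^2/2 + x + O(x^6).
The coefficient of x^5 is 1/120.

Final answer: 1/120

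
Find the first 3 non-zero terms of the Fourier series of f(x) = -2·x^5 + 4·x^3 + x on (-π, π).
(-526 - 4·π^4 + 88·π^2)·sin(x) + (-14·π^2 + 20 + 2·π^4)·sin(2·x) + (-4·π^4/3 - 250/81 + 152·π^2/27)·sin(3·x)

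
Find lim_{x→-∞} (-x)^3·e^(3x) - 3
The product is a 0·∞ indeterminate form at x → -∞.
Rewrite the product as (-x)^3 / e^(-3x) (an ∞/∞ form) and apply L'Hôpital, or use the standard hierarchy e^(3|x|) ≫ |(-x)^3| as x → -∞.
The indeterminate product → 0, so the limit = -3.

Final answer: -3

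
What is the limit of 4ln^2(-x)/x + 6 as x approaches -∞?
The quotient is an ∞/∞ indeterminate form as x → -∞.
Compare growth rates of the dominant terms (exponentials ≫ polynomials ≫ logarithms), or apply L'Hôpital's rule; the quotient → 0.
Adding the constant: 0 + 6 = 6. Limit = 6.

Final answer: 6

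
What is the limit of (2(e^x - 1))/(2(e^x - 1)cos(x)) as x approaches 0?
Both numerator and denominator → 0 as x → 0; this is a 0/0 indeterminate form.
Expand each to leading order near x = 0: numerator ~ 2·x, denominator ~ 2·x.
The limit of the ratio is 1.

Final answer: 1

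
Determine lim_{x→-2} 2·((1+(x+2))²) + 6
Direct substitution at x = -2 gives 8.

Final answer: 8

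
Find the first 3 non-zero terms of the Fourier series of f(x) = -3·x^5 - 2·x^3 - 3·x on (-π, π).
(-702 - 6·π^4 + 116·π^2)·sin(x) + (-13·π^2 + 45/2 + 3·π^4)·sin(2·x) + (-2·π^4 - 110/27 + 28·π^2/9)·sin(3·x)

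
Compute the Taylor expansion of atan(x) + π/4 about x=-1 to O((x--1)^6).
(x + 1)/2 + (x + 1)^2/4 + (x + 1)^3/12 - (x + 1)^5/40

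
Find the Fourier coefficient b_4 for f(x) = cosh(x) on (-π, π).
b_4 = (1/π) ∫_{-π}^{π} f(x)·sin(4x) dx.
Evaluate the integral (use parity and integration by parts as needed): b_4 = 0.

Final answer: 0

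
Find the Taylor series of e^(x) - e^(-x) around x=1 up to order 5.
(-1 + e^(2))·e^(-1) + (1 + e^(2))·e^(-1)·(x - 1) + (-1 + e^(2))·e^(-1)·(x - 1)^2/2 + (1 + e^(2))·e^(-1)·(x - 1)^3/6 + (-1 + e^(2))·e^(-1)·(x - 1)^4/24 + (1 + e^(2))·e^(-1)·(x - 1)^5/120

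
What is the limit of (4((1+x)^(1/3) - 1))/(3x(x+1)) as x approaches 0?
Both numerator and denominator → 0 as x → 0; this is a 0/0 indeterminate form.
Expand each to leading order near x = 0: numerator ~ 4·x/3, denominator ~ 3·x.
The limit of the ratio is 4/9.

Final answer: 4/9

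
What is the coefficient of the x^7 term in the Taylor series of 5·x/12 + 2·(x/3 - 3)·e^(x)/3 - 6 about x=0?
Expand to order 7: 5·x/12 + 2·(x/3 - 3)·e^(x)/3 - 6 = -x^7/11340 - x^6/1080 - x^5/135 - 5·x^4/108 - 2·x^3/9 - 7·x^2/9 - 49·x/36 - 8 + O(x^8).
The coefficient of x^7 is -1/11340.

Final answer: -1/11340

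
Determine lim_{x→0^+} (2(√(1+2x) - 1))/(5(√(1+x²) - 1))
Both numerator and denominator → 0 as x → 0^+; this is a 0/0 indeterminate form.
Expand each to leading order near x = 0: numerator ~ 2·x, denominator ~ 5·x^2/2.
The limit of the ratio is ∞.

Final answer: ∞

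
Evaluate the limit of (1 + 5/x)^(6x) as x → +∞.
As x → +∞: write (1 + 5/x)^(6x) = ((1 + 5/x)^x)^6 → (e^5)^6 = e^30.
Limit = e^(30).

Final answer: e^(30)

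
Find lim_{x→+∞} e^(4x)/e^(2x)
This is an ∞/∞ indeterminate form as x → +∞.
Rewrite e^(4x)/e^(2x) = e^((4−2)x) = e^(2x); the exponent coefficient is 2 > 0 so e^(2x) → ∞.
Limit = ∞.

Final answer: ∞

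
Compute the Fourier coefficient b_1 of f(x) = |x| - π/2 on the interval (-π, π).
b_1 = (1/π) ∫_{-π}^{π} f(x)·sin(1x) dx.
Evaluate the integral (use parity and integration by parts as needed): b_1 = 0.

Final answer: 0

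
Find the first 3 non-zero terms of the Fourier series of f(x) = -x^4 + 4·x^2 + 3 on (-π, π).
(-64 + 8·π^2)·cos(x) + (7 - 2·π^2)·cos(2·x) - π^4/5 + 3 + 4·π^2/3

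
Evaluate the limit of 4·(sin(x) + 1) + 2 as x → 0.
Direct substitution at x = 0 gives 6.

Final answer: 6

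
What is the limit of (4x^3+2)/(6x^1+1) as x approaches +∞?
This is an ∞/∞ indeterminate form as x → +∞.
Divide numerator and denominator by x^3 and let the lower-order terms vanish; the numerator's degree 3 exceeds the denominator's degree 1, so the quotient diverges.
Limit = ∞.

Final answer: ∞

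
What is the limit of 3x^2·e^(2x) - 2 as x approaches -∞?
The product is a 0·∞ indeterminate form at x → -∞.
Rewrite the product as 3x^2 / e^(-2x) (an ∞/∞ form) and apply L'Hôpital, or use the standard hierarchy e^(2|x|) ≫ |x^2| as x → -∞.
The indeterminate product → 0, so the limit = -2.

Final answer: -2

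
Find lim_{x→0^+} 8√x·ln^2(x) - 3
The product is a 0·∞ indeterminate form at x → 0⁺.
Rewrite the product as 8·ln^2(x) / x^(-1/2) and apply L'Hôpital, or use the standard hierarchy x^(-1/2) ≫ |ln x|^2 as x → 0⁺.
The indeterminate product → 0, so the limit = -3.

Final answer: -3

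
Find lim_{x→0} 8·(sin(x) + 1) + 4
Direct substitution at x = 0 gives 12.

Final answer: 12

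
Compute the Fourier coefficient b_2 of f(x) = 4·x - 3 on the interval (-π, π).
b_2 = (1/π) ∫_{-π}^{π} f(x)·sin(2x) dx.
Evaluate the integral (use parity and integration by parts as needed): b_2 = -4.

Final answer: -4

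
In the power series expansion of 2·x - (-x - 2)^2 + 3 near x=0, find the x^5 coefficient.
Expand to order 5: 2·x - (-x - 2)^2 + 3 = -x^2 - 2·x - 1 + O(x^6).
The coefficient of x^5 is 0.

Final answer: 0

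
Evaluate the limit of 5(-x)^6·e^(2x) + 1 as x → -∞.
The product is a 0·∞ indeterminate form at x → -∞.
Rewrite the product as 5(-x)^6 / e^(-2x) (an ∞/∞ form) and apply L'Hôpital, or use the standard hierarchy e^(2|x|) ≫ |(-x)^6| as x → -∞.
The indeterminate product → 0, so the limit = 1.

Final answer: 1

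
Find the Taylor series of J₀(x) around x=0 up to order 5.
x^4/64 - x^2/4 + 1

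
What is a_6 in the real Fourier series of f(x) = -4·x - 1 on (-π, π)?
a_6 = (1/π) ∫_{-π}^{π} f(x)·cos(6x) dx.
Evaluate the integral (use parity and integration by parts as needed): a_6 = 0.

Final answer: 0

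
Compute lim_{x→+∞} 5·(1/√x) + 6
Evaluate the dominant behaviour as x → +∞; each term tends to a finite value or vanishes.
Limit = 6.

Final answer: 6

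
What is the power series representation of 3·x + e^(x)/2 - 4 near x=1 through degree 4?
-1 + e/2 + (e/2 + 3)·(x - 1) + e·(x - 1)^2/4 + e·(x - 1)^3/12 + e·(x - 1)^4/48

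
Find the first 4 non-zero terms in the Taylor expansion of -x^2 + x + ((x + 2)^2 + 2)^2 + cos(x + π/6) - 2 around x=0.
97·x^3/12 + x^2·(27 - √(3)/4) + 97·x/2 + √(3)/2 + 34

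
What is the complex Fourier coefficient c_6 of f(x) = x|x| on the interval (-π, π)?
Compute the real Fourier coefficients first: a_6 = 0, b_6 = -π/3.
Then c_6 = (a_6 − i·b_6)/2 = i·π/6.

Final answer: i·π/6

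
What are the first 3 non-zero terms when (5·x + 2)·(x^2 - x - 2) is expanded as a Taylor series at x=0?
-3·x^2 - 12·x - 4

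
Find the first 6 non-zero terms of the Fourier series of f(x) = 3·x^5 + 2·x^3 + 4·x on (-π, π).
(-116·π^2 + 6·π^4 + 704)·sin(x) + (-3·π^4 - 47/2 + 13·π^2)·sin(2·x) + (-28·π^2/9 + 128/27 + 2·π^4)·sin(3·x) + (-3·π^4/2 - 149/64 + 7·π^2/8)·sin(4·x) + (-4·π^2/25 + 1024/625 + 6·π^4/5)·sin(5·x) + (-π^4 - 71/54 - π^2/9)·sin(6·x)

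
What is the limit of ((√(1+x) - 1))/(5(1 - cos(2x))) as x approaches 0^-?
Both numerator and denominator → 0 as x → 0^-; this is a 0/0 indeterminate form.
Expand each to leading order near x = 0: numerator ~ x/2, denominator ~ 10·x^2.
The limit of the ratio is -∞.

Final answer: -∞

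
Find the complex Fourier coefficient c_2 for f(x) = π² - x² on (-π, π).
Compute the real Fourier coefficients first: a_2 = -1, b_2 = 0.
Then c_2 = (a_2 − i·b_2)/2 = -1/2.

Final answer: -1/2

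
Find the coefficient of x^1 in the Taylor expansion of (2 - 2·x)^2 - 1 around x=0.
Expand to order 1: (2 - 2·x)^2 - 1 = 3 - 8·x + O(x^2).
The coefficient of x^1 is -8.

Final answer: -8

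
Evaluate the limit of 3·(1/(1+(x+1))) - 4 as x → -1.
Direct substitution at x = -1 gives -1.

Final answer: -1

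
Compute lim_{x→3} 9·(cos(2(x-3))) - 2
Direct substitution at x = 3 gives 7.

Final answer: 7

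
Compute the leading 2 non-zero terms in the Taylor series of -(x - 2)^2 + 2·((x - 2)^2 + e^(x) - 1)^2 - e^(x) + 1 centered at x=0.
28 - 45·x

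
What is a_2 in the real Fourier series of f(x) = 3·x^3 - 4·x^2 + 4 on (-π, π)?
a_2 = (1/π) ∫_{-π}^{π} f(x)·cos(2x) dx.
Evaluate the integral (use parity and integration by parts as needed): a_2 = -4.

Final answer: -4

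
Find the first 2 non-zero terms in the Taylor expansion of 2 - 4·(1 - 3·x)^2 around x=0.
24·x - 2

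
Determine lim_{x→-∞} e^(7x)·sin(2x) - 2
Evaluate the dominant behaviour as x → -∞; each term tends to a finite value or vanishes.
Limit = -2.

Final answer: -2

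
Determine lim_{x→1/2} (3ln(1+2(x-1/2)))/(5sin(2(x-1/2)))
Both numerator and denominator → 0 as x → 1/2; this is a 0/0 indeterminate form.
Expand each to leading order near x = 1/2: numerator ~ 6·(x - 1/2), denominator ~ 10·(x - 1/2).
The limit of the ratio is 3/5.

Final answer: 3/5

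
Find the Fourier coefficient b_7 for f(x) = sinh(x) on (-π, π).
b_7 = (1/π) ∫_{-π}^{π} f(x)·sin(7x) dx.
Evaluate the integral (use parity and integration by parts as needed): b_7 = 7·sinh(π)/(25·π).

Final answer: 7·sinh(π)/(25·π)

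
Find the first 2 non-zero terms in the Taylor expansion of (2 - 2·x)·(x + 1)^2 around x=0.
2·x + 2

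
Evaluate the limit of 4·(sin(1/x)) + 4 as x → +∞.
Evaluate the dominant behaviour as x → +∞; each term tends to a finite value or vanishes.
Limit = 4.

Final answer: 4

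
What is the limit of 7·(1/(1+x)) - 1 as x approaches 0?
Direct substitution at x = 0 gives 6.

Final answer: 6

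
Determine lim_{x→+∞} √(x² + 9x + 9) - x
This is an ∞ − ∞ indeterminate form.
Multiply and divide by the conjugate √(x²+9x + 9) + x; the x² terms cancel, leaving (9x + 9)/(√(x²+9x + 9)+x) → 9/2.
Limit = 9/2.

Final answer: 9/2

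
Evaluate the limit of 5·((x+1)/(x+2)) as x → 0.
Direct substitution at x = 0 gives 5/2.

Final answer: 5/2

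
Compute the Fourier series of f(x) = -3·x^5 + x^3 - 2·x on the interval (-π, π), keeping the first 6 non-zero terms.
(-736 - 6·π^4 + 122·π^2)·sin(x) + (-16·π^2 + 26 + 3·π^4)·sin(2·x) + (-2·π^4 - 128/27 + 46·π^2/9)·sin(3·x) + (-19·π^2/8 + 121/64 + 3·π^4/2)·sin(4·x) + (-6·π^4/5 - 704/625 + 34·π^2/25)·sin(5·x) + (-8·π^2/9 + 22/27 + π^4)·sin(6·x)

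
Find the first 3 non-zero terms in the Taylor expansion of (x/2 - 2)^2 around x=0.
x^2/4 - 2·x + 4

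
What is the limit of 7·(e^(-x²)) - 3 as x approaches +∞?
Evaluate the dominant behaviour as x → +∞; each term tends to a finite value or vanishes.
Limit = -3.

Final answer: -3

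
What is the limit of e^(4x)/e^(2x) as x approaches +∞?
This is an ∞/∞ indeterminate form as x → +∞.
Rewrite e^(4x)/e^(2x) = e^((4−2)x) = e^(2x); the exponent coefficient is 2 > 0 so e^(2x) → ∞.
Limit = ∞.

Final answer: ∞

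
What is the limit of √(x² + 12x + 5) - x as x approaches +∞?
This is an ∞ − ∞ indeterminate form.
Multiply and divide by the conjugate √(x²+12x + 5) + x; the x² terms cancel, leaving (12x + 5)/(√(x²+12x + 5)+x) → 12/2 = 6.
Limit = 6.

Final answer: 6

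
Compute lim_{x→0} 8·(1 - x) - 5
Direct substitution at x = 0 gives 3.

Final answer: 3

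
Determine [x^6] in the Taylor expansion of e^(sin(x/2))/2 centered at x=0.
Expand to order 6: e^(sin(x/2))/2 = -x^6/30720 - x^5/960 - x^4/256 + x^2/16 + x/4 + 1/2 + O(x^7).
The coefficient of x^6 is -1/30720.

Final answer: -1/30720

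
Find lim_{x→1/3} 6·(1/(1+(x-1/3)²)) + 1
Direct substitution at x = 1/3 gives 7.

Final answer: 7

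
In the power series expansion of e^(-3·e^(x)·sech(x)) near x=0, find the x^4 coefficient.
Expand to order 4: e^(-3·e^(x)·sech(x)) = 3·x^4·e^(-3)/8 - 7·x^3·e^(-3)/2 + 9·x^2·e^(-3)/2 - 3·x·e^(-3) + e^(-3) + O(x^5).
The coefficient of x^4 is 3·e^(-3)/8.

Final answer: 3·e^(-3)/8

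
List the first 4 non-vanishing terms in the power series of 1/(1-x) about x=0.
x^3 + x^2 + x + 1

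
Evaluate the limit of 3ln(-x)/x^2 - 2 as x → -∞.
The quotient is an ∞/∞ indeterminate form as x → -∞.
Compare growth rates of the dominant terms (exponentials ≫ polynomials ≫ logarithms), or apply L'Hôpital's rule; the quotient → 0.
Adding the constant: 0 - 2 = -2. Limit = -2.

Final answer: -2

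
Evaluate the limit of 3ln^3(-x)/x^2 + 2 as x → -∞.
The quotient is an ∞/∞ indeterminate form as x → -∞.
Compare growth rates of the dominant terms (exponentials ≫ polynomials ≫ logarithms), or apply L'Hôpital's rule; the quotient → 0.
Adding the constant: 0 + 2 = 2. Limit = 2.

Final answer: 2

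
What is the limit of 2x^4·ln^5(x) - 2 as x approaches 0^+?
The product is a 0·∞ indeterminate form at x → 0⁺.
Rewrite the product as 2·ln^5(x) / x^(-4) and apply L'Hôpital, or use the standard hierarchy x^(-4) ≫ |ln x|^5 as x → 0⁺.
The indeterminate product → 0, so the limit = -2.

Final answer: -2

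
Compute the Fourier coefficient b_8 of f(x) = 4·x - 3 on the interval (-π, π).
b_8 = (1/π) ∫_{-π}^{π} f(x)·sin(8x) dx.
Evaluate the integral (use parity and integration by parts as needed): b_8 = -1.

Final answer: -1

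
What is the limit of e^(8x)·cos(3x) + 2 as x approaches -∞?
Evaluate the dominant behaviour as x → -∞; each term tends to a finite value or vanishes.
Limit = 2.

Final answer: 2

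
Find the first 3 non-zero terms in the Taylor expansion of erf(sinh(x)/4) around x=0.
-13·x^5/(15360·√(π)) + 7·x^3/(96·√(π)) + x/(2·√(π))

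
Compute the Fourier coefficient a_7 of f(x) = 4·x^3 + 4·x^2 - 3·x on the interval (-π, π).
a_7 = (1/π) ∫_{-π}^{π} f(x)·cos(7x) dx.
Evaluate the integral (use parity and integration by parts as needed): a_7 = -16/49.

Final answer: -16/49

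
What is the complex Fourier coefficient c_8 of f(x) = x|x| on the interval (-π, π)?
Compute the real Fourier coefficients first: a_8 = 0, b_8 = -π/4.
Then c_8 = (a_8 − i·b_8)/2 = i·π/8.

Final answer: i·π/8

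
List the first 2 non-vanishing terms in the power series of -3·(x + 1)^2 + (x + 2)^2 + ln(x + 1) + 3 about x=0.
4 - x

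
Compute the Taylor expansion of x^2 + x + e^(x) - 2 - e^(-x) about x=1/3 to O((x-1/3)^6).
(-14·e^(1/3) - 9 + 9·e^(2/3))·e^(-1/3)/9 + (3 + 3·e^(2/3) + 5·e^(1/3))·e^(-1/3)·(x - 1/3)/3 + (-1 + e^(2/3) + 2·e^(1/3))·e^(-1/3)·(x - 1/3)^2/2 + (1 + e^(2/3))·e^(-1/3)·(x - 1/3)^3/6 + (-1 + e^(2/3))·e^(-1/3)·(x - 1/3)^4/24 + (1 + e^(2/3))·e^(-1/3)·(x - 1/3)^5/120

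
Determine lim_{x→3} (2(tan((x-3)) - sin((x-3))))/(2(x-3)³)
Both numerator and denominator → 0 as x → 3; this is a 0/0 indeterminate form.
Expand each to leading order near x = 3: numerator ~ (x - 3)^3, denominator ~ 2·(x - 3)^3.
The limit of the ratio is 1/2.

Final answer: 1/2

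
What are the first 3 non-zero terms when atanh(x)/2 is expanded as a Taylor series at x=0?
x^5/10 + x^3/6 + x/2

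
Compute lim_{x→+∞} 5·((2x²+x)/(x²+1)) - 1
Evaluate the dominant behaviour as x → +∞; each term tends to a finite value or vanishes.
Limit = 9.

Final answer: 9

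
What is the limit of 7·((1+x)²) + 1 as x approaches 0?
Direct substitution at x = 0 gives 8.

Final answer: 8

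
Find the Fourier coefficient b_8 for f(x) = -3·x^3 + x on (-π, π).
b_8 = (1/π) ∫_{-π}^{π} f(x)·sin(8x) dx.
Evaluate the integral (use parity and integration by parts as needed): b_8 = -41/128 + 3·π^2/4.

Final answer: -41/128 + 3·π^2/4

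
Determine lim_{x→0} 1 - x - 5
Direct substitution at x = 0 gives -4.

Final answer: -4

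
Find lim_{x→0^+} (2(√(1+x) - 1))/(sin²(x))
Both numerator and denominator → 0 as x → 0^+; this is a 0/0 indeterminate form.
Expand each to leading order near x = 0: numerator ~ x, denominator ~ x^2.
The limit of the ratio is ∞.

Final answer: ∞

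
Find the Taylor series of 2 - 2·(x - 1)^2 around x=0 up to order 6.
-2·x^2 + 4·x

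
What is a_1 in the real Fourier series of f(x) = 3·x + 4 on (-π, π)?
a_1 = (1/π) ∫_{-π}^{π} f(x)·cos(1x) dx.
Evaluate the integral (use parity and integration by parts as needed): a_1 = 0.

Final answer: 0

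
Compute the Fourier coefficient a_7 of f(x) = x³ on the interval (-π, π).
a_7 = (1/π) ∫_{-π}^{π} f(x)·cos(7x) dx.
Evaluate the integral (use parity and integration by parts as needed): a_7 = 0.

Final answer: 0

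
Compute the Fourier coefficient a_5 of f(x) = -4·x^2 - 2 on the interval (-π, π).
a_5 = (1/π) ∫_{-π}^{π} f(x)·cos(5x) dx.
Evaluate the integral (use parity and integration by parts as needed): a_5 = 16/25.

Final answer: 16/25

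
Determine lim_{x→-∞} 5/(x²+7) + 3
Evaluate the dominant behaviour as x → -∞; each term tends to a finite value or vanishes.
Limit = 3.

Final answer: 3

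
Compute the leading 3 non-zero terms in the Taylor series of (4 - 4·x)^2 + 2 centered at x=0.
16·x^2 - 32·x + 18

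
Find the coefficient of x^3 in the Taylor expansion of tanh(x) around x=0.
Expand to order 3: tanh(x) = -x^3/3 + x + O(x^4).
The coefficient of x^3 is -1/3.

Final answer: -1/3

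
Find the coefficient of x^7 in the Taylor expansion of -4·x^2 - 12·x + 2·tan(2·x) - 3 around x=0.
Expand to order 7: -4·x^2 - 12·x + 2·tan(2·x) - 3 = 4352·x^7/315 + 128·x^5/15 + 16·x^3/3 - 4·x^2 - 8·x - 3 + O(x^8).
The coefficient of x^7 is 4352/315.

Final answer: 4352/315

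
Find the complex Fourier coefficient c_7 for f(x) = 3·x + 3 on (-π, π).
Compute the real Fourier coefficients first: a_7 = 0, b_7 = 6/7.
Then c_7 = (a_7 − i·b_7)/2 = -3·i/7.

Final answer: -3·i/7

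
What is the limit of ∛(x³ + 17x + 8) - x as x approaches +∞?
This is an ∞ − ∞ indeterminate form.
Multiply by (A² + AB + B²)/(A² + AB + B²) where A = ∛(x³+17x + 8), B = x to use A³ − B³ = (A−B)(A²+AB+B²); the x³ terms cancel, leaving (17x + 8)/(A²+AB+B²) with denominator ~ 3x², so the limit is 0.
Limit = 0.

Final answer: 0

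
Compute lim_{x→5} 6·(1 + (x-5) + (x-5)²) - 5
Direct substitution at x = 5 gives 1.

Final answer: 1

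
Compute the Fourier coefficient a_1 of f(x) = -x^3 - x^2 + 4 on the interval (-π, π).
a_1 = (1/π) ∫_{-π}^{π} f(x)·cos(1x) dx.
Evaluate the integral (use parity and integration by parts as needed): a_1 = 4.

Final answer: 4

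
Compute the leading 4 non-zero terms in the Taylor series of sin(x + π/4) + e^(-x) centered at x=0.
x^3·(-1/6 - √(2)/12) + x^2·(1/2 - √(2)/4) + x·(-1 + √(2)/2) + √(2)/2 + 1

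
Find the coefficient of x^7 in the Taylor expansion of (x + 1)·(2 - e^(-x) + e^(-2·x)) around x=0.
Expand to order 7: (x + 1)·(2 - e^(-x) + e^(-2·x)) = 157·x^7/2520 - 41·x^6/240 + 11·x^5/30 - 13·x^4/24 + x^3/3 + x^2/2 + x + 2 + O(x^8).
The coefficient of x^7 is 157/2520.

Final answer: 157/2520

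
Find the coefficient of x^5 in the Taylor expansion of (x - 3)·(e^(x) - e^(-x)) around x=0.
Expand to order 5: (x - 3)·(e^(x) - e^(-x)) = -x^5/20 + x^4/3 - x^3 + 2·x^2 - 6·x + O(x^6).
The coefficient of x^5 is -1/20.

Final answer: -1/20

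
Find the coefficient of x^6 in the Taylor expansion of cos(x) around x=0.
Expand to order 6: cos(x) = -x^6/720 + x^4/24 - x^2/2 + 1 + O(x^7).
The coefficient of x^6 is -1/720.

Final answer: -1/720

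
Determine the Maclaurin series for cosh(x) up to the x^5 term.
x^4/24 + x^2/2 + 1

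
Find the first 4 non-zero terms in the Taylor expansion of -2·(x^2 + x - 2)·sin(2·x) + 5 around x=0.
-28·x^3/3 - 4·x^2 + 8·x + 5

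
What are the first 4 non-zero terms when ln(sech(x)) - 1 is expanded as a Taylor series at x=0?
-x^6/45 + x^4/12 - x^2/2 - 1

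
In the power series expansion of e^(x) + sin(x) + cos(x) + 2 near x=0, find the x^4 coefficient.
Expand to order 4: e^(x) + sin(x) + cos(x) + 2 = x^4/12 + 2·x + 4 + O(x^5).
The coefficient of x^4 is 1/12.

Final answer: 1/12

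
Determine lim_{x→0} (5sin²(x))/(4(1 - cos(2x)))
Both numerator and denominator → 0 as x → 0; this is a 0/0 indeterminate form.
Expand each to leading order near x = 0: numerator ~ 5·x^2, denominator ~ 8·x^2.
The limit of the ratio is 5/8.

Final answer: 5/8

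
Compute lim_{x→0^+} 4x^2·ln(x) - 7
The product is a 0·∞ indeterminate form at x → 0⁺.
Rewrite the product as 4·ln(x) / x^(-2) and apply L'Hôpital, or use the standard hierarchy x^(-2) ≫ |ln x| as x → 0⁺.
The indeterminate product → 0, so the limit = -7.

Final answer: -7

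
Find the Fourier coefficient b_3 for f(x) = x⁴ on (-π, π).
b_3 = (1/π) ∫_{-π}^{π} f(x)·sin(3x) dx.
Evaluate the integral (use parity and integration by parts as needed): b_3 = 0.

Final answer: 0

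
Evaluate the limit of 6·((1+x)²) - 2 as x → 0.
Direct substitution at x = 0 gives 4.

Final answer: 4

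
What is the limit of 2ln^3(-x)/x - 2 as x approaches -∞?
The quotient is an ∞/∞ indeterminate form as x → -∞.
Compare growth rates of the dominant terms (exponentials ≫ polynomials ≫ logarithms), or apply L'Hôpital's rule; the quotient → 0.
Adding the constant: 0 - 2 = -2. Limit = -2.

Final answer: -2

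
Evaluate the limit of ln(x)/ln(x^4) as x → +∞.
This is an ∞/∞ indeterminate form as x → +∞.
Write ln(x^4) = 4·ln(x), reducing the quotient to 1/4.
Limit = 1/4.

Final answer: 1/4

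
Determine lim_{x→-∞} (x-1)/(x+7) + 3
Evaluate the dominant behaviour as x → -∞; each term tends to a finite value or vanishes.
Limit = 4.

Final answer: 4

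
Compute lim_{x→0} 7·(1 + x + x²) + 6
Direct substitution at x = 0 gives 13.

Final answer: 13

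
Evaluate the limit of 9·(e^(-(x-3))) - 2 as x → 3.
Direct substitution at x = 3 gives 7.

Final answer: 7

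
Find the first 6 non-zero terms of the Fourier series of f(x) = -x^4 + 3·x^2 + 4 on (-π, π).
(-60 + 8·π^2)·cos(x) + (6 - 2·π^2)·cos(2·x) + (-52/27 + 8·π^2/9)·cos(3·x) + (15/16 - π^2/2)·cos(4·x) + (-348/625 + 8·π^2/25)·cos(5·x) - π^4/5 + 4 + π^2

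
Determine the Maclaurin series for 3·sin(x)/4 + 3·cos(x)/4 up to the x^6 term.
-x^6/960 + x^5/160 + x^4/32 - x^3/8 - 3·x^2/8 + 3·x/4 + 3/4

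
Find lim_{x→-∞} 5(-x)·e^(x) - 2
The product is a 0·∞ indeterminate form at x → -∞.
Rewrite the product as 5(-x) / e^(-x) (an ∞/∞ form) and apply L'Hôpital, or use the standard hierarchy e^(|x|) ≫ |(-x)| as x → -∞.
The indeterminate product → 0, so the limit = -2.

Final answer: -2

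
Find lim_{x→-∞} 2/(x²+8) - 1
Evaluate the dominant behaviour as x → -∞; each term tends to a finite value or vanishes.
Limit = -1.

Final answer: -1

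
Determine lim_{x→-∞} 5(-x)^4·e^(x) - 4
The product is a 0·∞ indeterminate form at x → -∞.
Rewrite the product as 5(-x)^4 / e^(-x) (an ∞/∞ form) and apply L'Hôpital, or use the standard hierarchy e^(|x|) ≫ |(-x)^4| as x → -∞.
The indeterminate product → 0, so the limit = -4.

Final answer: -4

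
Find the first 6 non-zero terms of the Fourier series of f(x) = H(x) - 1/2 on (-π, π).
2·sin(x)/π + 2·sin(3·x)/(3·π) + 2·sin(5·x)/(5·π) + 2·sin(7·x)/(7·π) + 2·sin(9·x)/(9·π) + 2·sin(11·x)/(11·π)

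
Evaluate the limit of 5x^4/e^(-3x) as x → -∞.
This is an ∞/∞ indeterminate form as x → -∞.
Compare growth rates of the dominant terms (exponentials ≫ polynomials ≫ logarithms), or apply L'Hôpital's rule; the quotient → 0.
Limit = 0.

Final answer: 0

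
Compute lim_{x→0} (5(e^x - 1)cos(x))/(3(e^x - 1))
Both numerator and denominator → 0 as x → 0; this is a 0/0 indeterminate form.
Expand each to leading order near x = 0: numerator ~ 5·x, denominator ~ 3·x.
The limit of the ratio is 5/3.

Final answer: 5/3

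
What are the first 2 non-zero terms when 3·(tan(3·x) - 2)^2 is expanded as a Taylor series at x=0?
12 - 36·x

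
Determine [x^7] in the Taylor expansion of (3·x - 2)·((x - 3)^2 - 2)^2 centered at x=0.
Expand to order 7: (3·x - 2)·((x - 3)^2 - 2)^2 = 3·x^5 - 38·x^4 + 174·x^3 - 352·x^2 + 315·x - 98 + O(x^8).
The coefficient of x^7 is 0.

Final answer: 0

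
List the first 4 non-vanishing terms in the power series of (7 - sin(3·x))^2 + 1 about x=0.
63·x^3 + 9·x^2 - 42·x + 50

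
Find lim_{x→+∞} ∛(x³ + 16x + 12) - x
This is an ∞ − ∞ indeterminate form.
Multiply by (A² + AB + B²)/(A² + AB + B²) where A = ∛(x³+16x + 12), B = x to use A³ − B³ = (A−B)(A²+AB+B²); the x³ terms cancel, leaving (16x + 12)/(A²+AB+B²) with denominator ~ 3x², so the limit is 0.
Limit = 0.

Final answer: 0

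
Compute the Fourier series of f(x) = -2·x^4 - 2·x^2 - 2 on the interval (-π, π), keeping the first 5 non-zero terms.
(-88 + 16·π^2)·cos(x) + (4 - 4·π^2)·cos(2·x) + (-8/27 + 16·π^2/9)·cos(3·x) + (-π^2 - 1/8)·cos(4·x) - 2·π^4/5 - 2·π^2/3 - 2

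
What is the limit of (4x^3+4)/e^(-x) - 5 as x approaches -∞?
The quotient is an ∞/∞ indeterminate form as x → -∞.
Compare growth rates of the dominant terms (exponentials ≫ polynomials ≫ logarithms), or apply L'Hôpital's rule; the quotient → 0.
Adding the constant: 0 - 5 = -5. Limit = -5.

Final answer: -5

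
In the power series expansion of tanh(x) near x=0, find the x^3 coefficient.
Expand to order 3: tanh(x) = -x^3/3 + x + O(x^4).
The coefficient of x^3 is -1/3.

Final answer: -1/3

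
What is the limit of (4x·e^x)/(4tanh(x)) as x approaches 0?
Both numerator and denominator → 0 as x → 0; this is a 0/0 indeterminate form.
Expand each to leading order near x = 0: numerator ~ 4·x, denominator ~ 4·x.
The limit of the ratio is 1.

Final answer: 1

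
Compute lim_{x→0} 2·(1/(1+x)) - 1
Direct substitution at x = 0 gives 1.

Final answer: 1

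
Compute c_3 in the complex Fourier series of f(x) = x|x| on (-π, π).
Compute the real Fourier coefficients first: a_3 = 0, b_3 = (-8 + 18·π^2)/(27·π).
Then c_3 = (a_3 − i·b_3)/2 = -i·π/3 + 4·i/(27·π).

Final answer: -i·π/3 + 4·i/(27·π)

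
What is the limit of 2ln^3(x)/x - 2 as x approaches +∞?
The quotient is an ∞/∞ indeterminate form as x → +∞.
The polynomial denominator x dominates the logarithmic numerator (any positive power of x ≫ ln^3(x) as x → ∞), so the quotient → 0.
Adding the constant: 0 - 2 = -2. Limit = -2.

Final answer: -2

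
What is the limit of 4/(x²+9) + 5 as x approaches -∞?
Evaluate the dominant behaviour as x → -∞; each term tends to a finite value or vanishes.
Limit = 5.

Final answer: 5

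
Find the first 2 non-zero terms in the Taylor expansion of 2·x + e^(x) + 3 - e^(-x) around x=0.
4·x + 3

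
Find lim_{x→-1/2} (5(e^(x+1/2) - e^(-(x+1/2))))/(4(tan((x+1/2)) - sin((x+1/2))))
Both numerator and denominator → 0 as x → -1/2; this is a 0/0 indeterminate form.
Expand each to leading order near x = -1/2: numerator ~ 10·(x + 1/2), denominator ~ 2·(x + 1/2)^3.
The limit of the ratio is ∞.

Final answer: ∞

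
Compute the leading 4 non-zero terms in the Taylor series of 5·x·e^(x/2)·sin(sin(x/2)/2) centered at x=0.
-5·x^5/768 + 35·x^4/384 + 5·x^3/8 + 5·x^2/4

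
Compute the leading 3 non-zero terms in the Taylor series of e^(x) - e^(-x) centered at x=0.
x^5/60 + x^3/3 + 2·x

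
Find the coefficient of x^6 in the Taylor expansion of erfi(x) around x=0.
Expand to order 6: erfi(x) = x^5/(5·√(π)) + 2·x^3/(3·√(π)) + 2·x/√(π) + O(x^7).
The coefficient of x^6 is 0.

Final answer: 0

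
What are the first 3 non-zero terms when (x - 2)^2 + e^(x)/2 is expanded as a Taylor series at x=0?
5·x^2/4 - 7·x/2 + 9/2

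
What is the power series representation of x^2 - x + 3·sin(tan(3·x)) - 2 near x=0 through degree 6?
-729·x^5/40 + 27·x^3/2 + x^2 + 8·x - 2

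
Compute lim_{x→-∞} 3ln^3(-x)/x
This is an ∞/∞ indeterminate form as x → -∞.
Compare growth rates of the dominant terms (exponentials ≫ polynomials ≫ logarithms), or apply L'Hôpital's rule; the quotient → 0.
Limit = 0.

Final answer: 0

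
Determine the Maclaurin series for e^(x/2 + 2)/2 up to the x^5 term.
x^5·e^(2)/7680 + x^4·e^(2)/768 + x^3·e^(2)/96 + x^2·e^(2)/16 + x·e^(2)/4 + e^(2)/2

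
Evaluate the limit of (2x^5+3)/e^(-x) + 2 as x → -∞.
The quotient is an ∞/∞ indeterminate form as x → -∞.
Compare growth rates of the dominant terms (exponentials ≫ polynomials ≫ logarithms), or apply L'Hôpital's rule; the quotient → 0.
Adding the constant: 0 + 2 = 2. Limit = 2.

Final answer: 2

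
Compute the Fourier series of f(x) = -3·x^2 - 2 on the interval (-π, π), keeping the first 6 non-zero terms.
12·cos(x) - 3·cos(2·x) + 4·cos(3·x)/3 - 3·cos(4·x)/4 + 12·cos(5·x)/25 - π^2 - 2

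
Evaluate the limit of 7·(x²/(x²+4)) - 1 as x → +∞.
Evaluate the dominant behaviour as x → +∞; each term tends to a finite value or vanishes.
Limit = 6.

Final answer: 6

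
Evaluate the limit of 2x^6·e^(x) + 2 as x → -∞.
The product is a 0·∞ indeterminate form at x → -∞.
Rewrite the product as 2x^6 / e^(-x) (an ∞/∞ form) and apply L'Hôpital, or use the standard hierarchy e^(|x|) ≫ |x^6| as x → -∞.
The indeterminate product → 0, so the limit = 2.

Final answer: 2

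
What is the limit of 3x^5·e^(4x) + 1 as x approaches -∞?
The product is a 0·∞ indeterminate form at x → -∞.
Rewrite the product as 3x^5 / e^(-4x) (an ∞/∞ form) and apply L'Hôpital, or use the standard hierarchy e^(4|x|) ≫ |x^5| as x → -∞.
The indeterminate product → 0, so the limit = 1.

Final answer: 1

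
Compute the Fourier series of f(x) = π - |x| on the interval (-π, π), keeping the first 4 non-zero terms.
4·cos(x)/π + 4·cos(3·x)/(9·π) + 4·cos(5·x)/(25·π) + π/2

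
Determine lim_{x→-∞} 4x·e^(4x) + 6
The product is a 0·∞ indeterminate form at x → -∞.
Rewrite the product as 4x / e^(-4x) (an ∞/∞ form) and apply L'Hôpital, or use the standard hierarchy e^(4|x|) ≫ |x| as x → -∞.
The indeterminate product → 0, so the limit = 6.

Final answer: 6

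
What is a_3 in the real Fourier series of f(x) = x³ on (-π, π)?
a_3 = (1/π) ∫_{-π}^{π} f(x)·cos(3x) dx.
Evaluate the integral (use parity and integration by parts as needed): a_3 = 0.

Final answer: 0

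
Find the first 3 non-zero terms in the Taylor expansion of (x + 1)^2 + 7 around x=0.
x^2 + 2·x + 8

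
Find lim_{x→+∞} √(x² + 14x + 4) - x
As x → +∞: multiply by the conjugate to get (14x+4)/(√(x²+14x+4)+x); the denominator ~ 2x, so the limit is 14/2 = 7.
Limit = 7.

Final answer: 7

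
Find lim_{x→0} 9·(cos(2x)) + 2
Direct substitution at x = 0 gives 11.

Final answer: 11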